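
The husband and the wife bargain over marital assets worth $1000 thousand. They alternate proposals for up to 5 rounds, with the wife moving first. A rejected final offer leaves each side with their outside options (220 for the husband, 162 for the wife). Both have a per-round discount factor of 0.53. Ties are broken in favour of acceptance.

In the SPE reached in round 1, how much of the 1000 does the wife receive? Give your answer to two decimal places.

663.57

Round 5 (the wife proposes): the husband gets 220 if talks fail, so the wife offers 220 and keeps 780.
Round 4 (the husband proposes): the wife can get 780 next round, worth 0.53 × 780 = 413.4 now, so the husband offers 413.4, keeping 586.6.
Round 3 (the wife proposes): the husband can get 586.6 next round, worth 0.53 × 586.6 = 310.898 now; the wife offers that and keeps 689.102.
Round 2 (the husband proposes): the wife can get 689.102 next round, worth 0.53 × 689.102 = 365.22406 now, so the husband offers 365.22406, keeping 634.77594.
Round 1 (the wife proposes): the husband can get 634.77594 next round, worth 0.53 × 634.77594 = 336.4312482 now; the wife offers that and keeps 663.5687518.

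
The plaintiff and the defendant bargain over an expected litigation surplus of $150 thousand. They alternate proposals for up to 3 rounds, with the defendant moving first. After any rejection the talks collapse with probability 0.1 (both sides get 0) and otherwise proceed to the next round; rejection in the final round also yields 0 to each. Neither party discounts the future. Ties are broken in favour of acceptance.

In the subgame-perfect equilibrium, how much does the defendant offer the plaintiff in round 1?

13.5

Round 3 (the defendant proposes): the plaintiff will accept anything ≥ 0, so the defendant offers 0 and keeps 150.
Round 2 (the plaintiff proposes): rejecting gives the defendant an expected 0.9 × 150 = 135. The plaintiff offers 135 and keeps 150 − 135 = 15.
Round 1 (the defendant proposes): rejecting gives the plaintiff an expected 0.9 × 15 = 13.5; the defendant offers that and keeps 136.5.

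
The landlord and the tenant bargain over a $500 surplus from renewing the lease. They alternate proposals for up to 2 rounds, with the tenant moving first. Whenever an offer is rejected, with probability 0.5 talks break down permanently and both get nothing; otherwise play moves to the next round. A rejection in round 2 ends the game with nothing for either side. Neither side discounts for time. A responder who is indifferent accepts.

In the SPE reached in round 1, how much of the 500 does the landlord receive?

Round 2 (the landlord proposes): rejection yields 0 for the tenant; the landlord offers 0 and keeps 500.
Round 1 (the tenant proposes): rejecting gives the landlord an expected 0.5 × 500 = 250. The tenant offers 250 and keeps 500 − 250 = 250.

250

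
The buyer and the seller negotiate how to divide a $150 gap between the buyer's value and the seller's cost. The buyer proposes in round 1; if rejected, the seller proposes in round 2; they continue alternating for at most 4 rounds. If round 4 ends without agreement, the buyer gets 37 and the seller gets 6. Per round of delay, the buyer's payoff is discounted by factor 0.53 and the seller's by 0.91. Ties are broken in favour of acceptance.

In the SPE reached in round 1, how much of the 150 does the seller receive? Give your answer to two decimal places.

113.75

Round 4 (the seller proposes): the buyer gets 37 if talks fail, so the seller offers 37 and keeps 113.
Round 3 (the buyer proposes): the seller can get 113 next round, worth 0.91 × 113 = 102.83 now, so the buyer offers 102.83, keeping 47.17.
Round 2 (the seller proposes): the buyer can get 47.17 next round, worth 0.53 × 47.17 = 25.0001 now. The seller offers 25.0001 and keeps 150 − 25.0001 = 124.9999.
Round 1 (the buyer proposes): the seller can get 124.9999 next round, worth 0.91 × 124.9999 = 113.749909 now. The buyer offers 113.749909 and keeps 150 − 113.749909 = 36.250091.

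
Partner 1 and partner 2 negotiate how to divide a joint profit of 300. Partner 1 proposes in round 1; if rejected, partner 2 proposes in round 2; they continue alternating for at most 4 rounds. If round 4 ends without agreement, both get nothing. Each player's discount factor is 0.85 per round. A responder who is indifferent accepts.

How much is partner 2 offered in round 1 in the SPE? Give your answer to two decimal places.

Round 4 (partner 2 proposes): rejection yields 0 for partner 1; partner 2 offers 0 and keeps 300.
Round 3 (partner 1 proposes): partner 2 can get 300 next round, worth 0.85 × 300 = 255 now, so partner 1 offers 255, keeping 45.
Round 2 (partner 2 proposes): partner 1 can get 45 next round, worth 0.85 × 45 = 38.25 now. Partner 2 offers 38.25 and keeps 300 − 38.25 = 261.75.
Round 1 (partner 1 proposes): partner 2 can get 261.75 next round, worth 0.85 × 261.75 = 222.4875 now. Partner 1 offers 222.4875 and keeps 300 − 222.4875 = 77.5125.

222.49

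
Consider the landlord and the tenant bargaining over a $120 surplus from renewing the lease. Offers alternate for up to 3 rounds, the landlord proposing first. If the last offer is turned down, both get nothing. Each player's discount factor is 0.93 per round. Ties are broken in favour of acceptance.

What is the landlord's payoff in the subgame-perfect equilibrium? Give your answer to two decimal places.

112.19

Round 3 (the landlord proposes): rejection yields 0 for the tenant; the landlord offers 0 and keeps 120.
Round 2 (the tenant proposes): the landlord can get 120 next round, worth 0.93 × 120 = 111.6 now; the tenant offers that and keeps 8.4.
Round 1 (the landlord proposes): the tenant can get 8.4 next round, worth 0.93 × 8.4 = 7.812 now; the landlord offers that and keeps 112.188.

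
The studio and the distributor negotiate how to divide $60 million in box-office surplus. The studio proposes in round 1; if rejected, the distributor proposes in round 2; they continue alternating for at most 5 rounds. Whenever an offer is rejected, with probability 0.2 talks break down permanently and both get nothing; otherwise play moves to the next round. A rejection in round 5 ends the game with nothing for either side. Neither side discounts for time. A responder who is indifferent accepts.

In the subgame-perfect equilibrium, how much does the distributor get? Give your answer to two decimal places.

15.74

By backward induction:
Round 5 (the studio proposes): the distributor will accept anything ≥ 0, so the studio offers 0 and keeps 60.
Round 4 (the distributor proposes): rejecting gives the studio an expected 0.8 × 60 = 48, so the distributor offers 48, keeping 12.
Round 3 (the studio proposes): rejecting gives the distributor an expected 0.8 × 12 = 9.6; the studio offers that and keeps 50.4.
Round 2 (the distributor proposes): rejecting gives the studio an expected 0.8 × 50.4 = 40.32. The distributor offers 40.32 and keeps 60 − 40.32 = 19.68.
Round 1 (the studio proposes): rejecting gives the distributor an expected 0.8 × 19.68 = 15.744, so the studio offers 15.744, keeping 44.256.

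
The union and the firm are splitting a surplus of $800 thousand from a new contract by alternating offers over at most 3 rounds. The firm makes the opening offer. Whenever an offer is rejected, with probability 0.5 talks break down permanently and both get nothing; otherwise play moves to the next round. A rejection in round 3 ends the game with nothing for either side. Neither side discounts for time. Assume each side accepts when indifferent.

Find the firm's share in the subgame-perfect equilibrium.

Round 3 (the firm proposes): rejection yields 0 for the union; the firm offers 0 and keeps 800.
Round 2 (the union proposes): rejecting gives the firm an expected 0.5 × 800 = 400, so the union offers 400, keeping 400.
Round 1 (the firm proposes): rejecting gives the union an expected 0.5 × 400 = 200; the firm offers that and keeps 600.

600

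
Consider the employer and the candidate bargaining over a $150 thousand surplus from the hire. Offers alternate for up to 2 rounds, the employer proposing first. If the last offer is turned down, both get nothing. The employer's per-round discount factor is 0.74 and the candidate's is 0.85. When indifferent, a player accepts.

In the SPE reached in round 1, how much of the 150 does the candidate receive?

127.5

Round 2 (the candidate proposes): rejection yields 0 for the employer; the candidate offers 0 and keeps 150.
Round 1 (the employer proposes): the candidate can get 150 next round, worth 0.85 × 150 = 127.5 now, so the employer offers 127.5, keeping 22.5.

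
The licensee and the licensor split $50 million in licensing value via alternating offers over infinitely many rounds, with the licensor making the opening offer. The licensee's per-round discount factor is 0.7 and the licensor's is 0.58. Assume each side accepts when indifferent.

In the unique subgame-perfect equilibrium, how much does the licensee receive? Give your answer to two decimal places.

When the licensor proposes, the licensee accepts any offer worth at least 0.7 times what the licensee would get by proposing next round; and vice versa.
This gives x = 50 − 0.7y and y = 50 − 0.58x, where x and y are each side's share when it proposes.
Hence (1 − 0.7·0.58)x = 50(1 − 0.7), i.e. 0.594·x = 15.
x ≈ 25.2525; the licensee's share is 50 − x ≈ 24.7475.

24.75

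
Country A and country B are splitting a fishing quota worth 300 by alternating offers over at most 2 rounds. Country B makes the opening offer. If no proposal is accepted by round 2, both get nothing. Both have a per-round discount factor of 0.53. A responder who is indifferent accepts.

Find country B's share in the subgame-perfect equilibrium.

Round 2 (country A proposes): rejection yields 0 for country B; country A offers 0 and keeps 300.
Round 1 (country B proposes): country A can get 300 next round, worth 0.53 × 300 = 159 now, so country B offers 159, keeping 141.

141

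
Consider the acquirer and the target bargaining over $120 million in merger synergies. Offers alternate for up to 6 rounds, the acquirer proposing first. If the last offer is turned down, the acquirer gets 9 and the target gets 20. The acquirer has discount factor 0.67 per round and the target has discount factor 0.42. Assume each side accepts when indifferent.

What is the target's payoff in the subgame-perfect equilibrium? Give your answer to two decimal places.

25.00

Round 6 (the target proposes): the acquirer gets 9 if talks fail, so the target offers 9 and keeps 111.
Round 5 (the acquirer proposes): the target can get 111 next round, worth 0.42 × 111 = 46.62 now; the acquirer offers that and keeps 73.38.
Round 4 (the target proposes): the acquirer can get 73.38 next round, worth 0.67 × 73.38 = 49.1646 now; the target offers that and keeps 70.8354.
Round 3 (the acquirer proposes): the target can get 70.8354 next round, worth 0.42 × 70.8354 = 29.750868 now. The acquirer offers 29.750868 and keeps 120 − 29.750868 = 90.249132.
Round 2 (the target proposes): the acquirer can get 90.249132 next round, worth 0.67 × 90.249132 = 60.46691844 now; the target offers that and keeps 59.53308156.
Round 1 (the acquirer proposes): the target can get 59.53308156 next round, worth 0.42 × 59.53308156 = 25.0038942552 now. The acquirer offers 25.0038942552 and keeps 120 − 25.0038942552 = 94.9961057448.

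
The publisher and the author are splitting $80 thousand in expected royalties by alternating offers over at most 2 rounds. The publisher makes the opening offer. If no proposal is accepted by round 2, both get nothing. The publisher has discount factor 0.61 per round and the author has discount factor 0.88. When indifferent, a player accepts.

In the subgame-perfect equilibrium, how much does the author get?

Round 2 (the author proposes): rejection yields 0 for the publisher; the author offers 0 and keeps 80.
Round 1 (the publisher proposes): the author can get 80 next round, worth 0.88 × 80 = 70.4 now, so the publisher offers 70.4, keeping 9.6.

70.4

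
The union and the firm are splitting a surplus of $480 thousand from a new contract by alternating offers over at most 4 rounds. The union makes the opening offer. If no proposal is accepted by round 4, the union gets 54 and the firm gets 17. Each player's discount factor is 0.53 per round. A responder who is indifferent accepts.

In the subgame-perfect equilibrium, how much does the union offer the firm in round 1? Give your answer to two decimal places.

Round 4 (the firm proposes): the union gets 54 if talks fail, so the firm offers 54 and keeps 426.
Round 3 (the union proposes): the firm can get 426 next round, worth 0.53 × 426 = 225.78 now. The union offers 225.78 and keeps 480 − 225.78 = 254.22.
Round 2 (the firm proposes): the union can get 254.22 next round, worth 0.53 × 254.22 = 134.7366 now. The firm offers 134.7366 and keeps 480 − 134.7366 = 345.2634.
Round 1 (the union proposes): the firm can get 345.2634 next round, worth 0.53 × 345.2634 = 182.989602 now; the union offers that and keeps 297.010398.

182.99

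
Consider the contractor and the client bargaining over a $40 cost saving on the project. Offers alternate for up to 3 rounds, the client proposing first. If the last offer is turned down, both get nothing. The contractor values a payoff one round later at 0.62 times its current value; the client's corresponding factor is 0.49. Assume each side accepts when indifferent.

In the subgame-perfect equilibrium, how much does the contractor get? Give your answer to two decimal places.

Solve by backward induction from round 3.
Round 3 (the client proposes): the contractor will accept anything ≥ 0, so the client offers 0 and keeps 40.
Round 2 (the contractor proposes): the client can get 40 next round, worth 0.49 × 40 = 19.6 now. The contractor offers 19.6 and keeps 40 − 19.6 = 20.4.
Round 1 (the client proposes): the contractor can get 20.4 next round, worth 0.62 × 20.4 = 12.648 now; the client offers that and keeps 27.352.

12.65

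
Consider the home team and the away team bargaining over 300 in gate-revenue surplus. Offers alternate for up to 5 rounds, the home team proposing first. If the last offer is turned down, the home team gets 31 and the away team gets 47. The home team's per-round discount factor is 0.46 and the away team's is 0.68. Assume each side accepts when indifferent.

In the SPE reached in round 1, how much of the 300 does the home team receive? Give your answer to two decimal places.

Work backward from the last round.
Round 5 (the home team proposes): the away team gets 47 if talks fail, so the home team offers 47 and keeps 253.
Round 4 (the away team proposes): the home team can get 253 next round, worth 0.46 × 253 = 116.38 now. The away team offers 116.38 and keeps 300 − 116.38 = 183.62.
Round 3 (the home team proposes): the away team can get 183.62 next round, worth 0.68 × 183.62 = 124.8616 now; the home team offers that and keeps 175.1384.
Round 2 (the away team proposes): the home team can get 175.1384 next round, worth 0.46 × 175.1384 = 80.563664 now. The away team offers 80.563664 and keeps 300 − 80.563664 = 219.436336.
Round 1 (the home team proposes): the away team can get 219.436336 next round, worth 0.68 × 219.436336 = 149.21670848 now. The home team offers 149.21670848 and keeps 300 − 149.21670848 = 150.78329152.

150.78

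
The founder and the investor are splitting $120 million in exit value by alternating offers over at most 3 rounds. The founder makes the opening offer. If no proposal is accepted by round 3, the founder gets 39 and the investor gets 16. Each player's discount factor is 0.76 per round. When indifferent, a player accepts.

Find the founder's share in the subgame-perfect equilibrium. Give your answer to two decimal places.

88.87

Round 3 (the founder proposes): the investor gets 16 if talks fail, so the founder offers 16 and keeps 104.
Round 2 (the investor proposes): the founder can get 104 next round, worth 0.76 × 104 = 79.04 now; the investor offers that and keeps 40.96.
Round 1 (the founder proposes): the investor can get 40.96 next round, worth 0.76 × 40.96 = 31.1296 now. The founder offers 31.1296 and keeps 120 − 31.1296 = 88.8704.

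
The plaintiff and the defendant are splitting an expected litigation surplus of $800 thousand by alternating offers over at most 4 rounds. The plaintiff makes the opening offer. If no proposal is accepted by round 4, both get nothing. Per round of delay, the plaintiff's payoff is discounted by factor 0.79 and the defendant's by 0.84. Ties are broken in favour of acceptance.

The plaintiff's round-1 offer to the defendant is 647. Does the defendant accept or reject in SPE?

Accept

Work out the defendant's continuation value if the offer is rejected.
Round 4 (the defendant proposes): the plaintiff will accept anything ≥ 0, so the defendant offers 0 and keeps 800.
Round 3 (the plaintiff proposes): the defendant can get 800 next round, worth 0.84 × 800 = 672 now. The plaintiff offers 672 and keeps 800 − 672 = 128.
Round 2 (the defendant proposes): the plaintiff can get 128 next round, worth 0.79 × 128 = 101.12 now, so the defendant offers 101.12, keeping 698.88.
So by rejecting in round 1, the defendant gets 698.88 next round, worth 0.84 × 698.88 = 587.0592 now.
Offer 647 ≥ 587.0592, so the defendant accepts.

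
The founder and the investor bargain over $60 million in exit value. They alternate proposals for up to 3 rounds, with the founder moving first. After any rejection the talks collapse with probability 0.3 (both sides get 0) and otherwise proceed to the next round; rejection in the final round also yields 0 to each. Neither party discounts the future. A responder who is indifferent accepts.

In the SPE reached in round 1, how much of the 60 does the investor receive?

By backward induction:
Round 3 (the founder proposes): rejection yields 0 for the investor; the founder offers 0 and keeps 60.
Round 2 (the investor proposes): rejecting gives the founder an expected 0.7 × 60 = 42, so the investor offers 42, keeping 18.
Round 1 (the founder proposes): rejecting gives the investor an expected 0.7 × 18 = 12.6, so the founder offers 12.6, keeping 47.4.

12.6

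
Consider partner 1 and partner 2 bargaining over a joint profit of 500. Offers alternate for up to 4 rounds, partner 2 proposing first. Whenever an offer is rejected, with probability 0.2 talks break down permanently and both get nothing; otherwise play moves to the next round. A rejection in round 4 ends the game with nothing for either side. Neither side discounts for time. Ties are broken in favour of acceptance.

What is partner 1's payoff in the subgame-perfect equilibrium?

Round 4 (partner 1 proposes): partner 2 will accept anything ≥ 0, so partner 1 offers 0 and keeps 500.
Round 3 (partner 2 proposes): rejecting gives partner 1 an expected 0.8 × 500 = 400; partner 2 offers that and keeps 100.
Round 2 (partner 1 proposes): rejecting gives partner 2 an expected 0.8 × 100 = 80. Partner 1 offers 80 and keeps 500 − 80 = 420.
Round 1 (partner 2 proposes): rejecting gives partner 1 an expected 0.8 × 420 = 336. Partner 2 offers 336 and keeps 500 − 336 = 164.

336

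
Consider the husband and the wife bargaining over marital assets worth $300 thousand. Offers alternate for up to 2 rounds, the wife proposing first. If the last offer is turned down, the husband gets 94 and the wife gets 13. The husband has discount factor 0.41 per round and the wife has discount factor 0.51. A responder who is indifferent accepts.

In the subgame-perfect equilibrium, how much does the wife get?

Round 2 (the husband proposes): the wife gets 13 if talks fail, so the husband offers 13 and keeps 287.
Round 1 (the wife proposes): the husband can get 287 next round, worth 0.41 × 287 = 117.67 now. The wife offers 117.67 and keeps 300 − 117.67 = 182.33.

182.33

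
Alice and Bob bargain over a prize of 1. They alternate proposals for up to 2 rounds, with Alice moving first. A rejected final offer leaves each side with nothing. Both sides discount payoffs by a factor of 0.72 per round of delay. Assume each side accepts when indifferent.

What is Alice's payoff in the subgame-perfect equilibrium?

Round 2 (Bob proposes): rejection yields 0 for Alice; Bob offers 0 and keeps 1.
Round 1 (Alice proposes): Bob can get 1 next round, worth 0.72 × 1 = 0.72 now, so Alice offers 0.72, keeping 0.28.

0.28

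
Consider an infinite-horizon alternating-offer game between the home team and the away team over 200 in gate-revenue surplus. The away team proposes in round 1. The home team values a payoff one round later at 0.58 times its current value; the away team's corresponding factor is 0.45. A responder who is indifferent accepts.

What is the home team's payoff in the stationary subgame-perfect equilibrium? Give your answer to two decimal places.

86.33

In a stationary SPE each proposer offers the other exactly their discounted continuation value.
If the away team keeps x when proposing and the home team keeps y when proposing, then x = 200 − 0.58y and y = 200 − 0.45x.
Solving: x = 200(1 − 0.58) / (1 − 0.45·0.58) = 84 / 0.739 ≈ 113.6671.
The home team gets 200 − 113.6671 ≈ 86.3329.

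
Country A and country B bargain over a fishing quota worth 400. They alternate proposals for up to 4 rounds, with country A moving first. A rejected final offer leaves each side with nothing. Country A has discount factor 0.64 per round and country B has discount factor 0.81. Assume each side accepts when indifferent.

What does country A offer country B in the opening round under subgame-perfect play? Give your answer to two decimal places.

Round 4 (country B proposes): rejection yields 0 for country A; country B offers 0 and keeps 400.
Round 3 (country A proposes): country B can get 400 next round, worth 0.81 × 400 = 324 now. Country A offers 324 and keeps 400 − 324 = 76.
Round 2 (country B proposes): country A can get 76 next round, worth 0.64 × 76 = 48.64 now, so country B offers 48.64, keeping 351.36.
Round 1 (country A proposes): country B can get 351.36 next round, worth 0.81 × 351.36 = 284.6016 now; country A offers that and keeps 115.3984.

284.60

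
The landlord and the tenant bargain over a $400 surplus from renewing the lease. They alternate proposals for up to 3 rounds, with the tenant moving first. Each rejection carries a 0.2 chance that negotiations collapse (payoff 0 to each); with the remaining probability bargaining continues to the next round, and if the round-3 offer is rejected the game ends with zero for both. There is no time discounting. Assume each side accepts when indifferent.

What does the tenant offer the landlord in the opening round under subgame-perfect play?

Round 3 (the tenant proposes): rejection yields 0 for the landlord; the tenant offers 0 and keeps 400.
Round 2 (the landlord proposes): rejecting gives the tenant an expected 0.8 × 400 = 320; the landlord offers that and keeps 80.
Round 1 (the tenant proposes): rejecting gives the landlord an expected 0.8 × 80 = 64; the tenant offers that and keeps 336.

64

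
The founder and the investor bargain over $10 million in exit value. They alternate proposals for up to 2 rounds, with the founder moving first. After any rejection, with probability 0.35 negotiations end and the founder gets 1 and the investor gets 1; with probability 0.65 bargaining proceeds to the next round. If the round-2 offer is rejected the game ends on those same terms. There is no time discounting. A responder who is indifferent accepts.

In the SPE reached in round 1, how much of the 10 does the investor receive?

6.2

Round 2 (the investor proposes): the founder gets 1 if talks fail, so the investor offers 1 and keeps 9.
Round 1 (the founder proposes): rejecting gives the investor an expected 0.65 × 9 + 0.35 × 1 = 6.2, so the founder offers 6.2, keeping 3.8.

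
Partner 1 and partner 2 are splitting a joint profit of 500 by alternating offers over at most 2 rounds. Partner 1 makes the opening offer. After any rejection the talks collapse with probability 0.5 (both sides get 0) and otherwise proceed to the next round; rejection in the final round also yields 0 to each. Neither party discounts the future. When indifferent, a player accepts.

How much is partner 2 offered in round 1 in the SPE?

250

By backward induction:
Round 2 (partner 2 proposes): rejection yields 0 for partner 1; partner 2 offers 0 and keeps 500.
Round 1 (partner 1 proposes): rejecting gives partner 2 an expected 0.5 × 500 = 250; partner 1 offers that and keeps 250.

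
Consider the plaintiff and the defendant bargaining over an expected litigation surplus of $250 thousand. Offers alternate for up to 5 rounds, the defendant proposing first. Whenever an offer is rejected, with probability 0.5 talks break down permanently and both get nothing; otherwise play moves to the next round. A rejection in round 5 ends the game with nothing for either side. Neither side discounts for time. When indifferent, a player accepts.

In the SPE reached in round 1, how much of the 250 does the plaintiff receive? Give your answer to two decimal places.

78.13

Round 5 (the defendant proposes): the plaintiff will accept anything ≥ 0, so the defendant offers 0 and keeps 250.
Round 4 (the plaintiff proposes): rejecting gives the defendant an expected 0.5 × 250 = 125. The plaintiff offers 125 and keeps 250 − 125 = 125.
Round 3 (the defendant proposes): rejecting gives the plaintiff an expected 0.5 × 125 = 62.5; the defendant offers that and keeps 187.5.
Round 2 (the plaintiff proposes): rejecting gives the defendant an expected 0.5 × 187.5 = 93.75. The plaintiff offers 93.75 and keeps 250 − 93.75 = 156.25.
Round 1 (the defendant proposes): rejecting gives the plaintiff an expected 0.5 × 156.25 = 78.125. The defendant offers 78.125 and keeps 250 − 78.125 = 171.875.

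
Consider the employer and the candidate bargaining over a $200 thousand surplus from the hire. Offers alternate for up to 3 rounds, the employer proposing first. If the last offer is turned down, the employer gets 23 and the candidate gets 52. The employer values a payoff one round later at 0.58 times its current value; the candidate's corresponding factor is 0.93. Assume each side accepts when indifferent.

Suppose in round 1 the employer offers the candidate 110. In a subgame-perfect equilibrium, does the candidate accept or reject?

Work out the candidate's continuation value if the offer is rejected.
Round 3 (the employer proposes): the candidate gets 52 if talks fail, so the employer offers 52 and keeps 148.
Round 2 (the candidate proposes): the employer can get 148 next round, worth 0.58 × 148 = 85.84 now. The candidate offers 85.84 and keeps 200 − 85.84 = 114.16.
So by rejecting in round 1, the candidate gets 114.16 next round, worth 0.93 × 114.16 = 106.1688 now.
Offer 110 ≥ 106.1688, so the candidate accepts.

Accept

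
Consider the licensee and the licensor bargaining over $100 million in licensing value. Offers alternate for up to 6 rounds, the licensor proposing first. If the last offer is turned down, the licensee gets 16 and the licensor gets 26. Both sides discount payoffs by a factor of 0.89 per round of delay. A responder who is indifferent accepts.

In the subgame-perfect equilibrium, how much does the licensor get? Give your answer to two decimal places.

41.13

Solve by backward induction from round 6.
Round 6 (the licensee proposes): the licensor gets 26 if talks fail, so the licensee offers 26 and keeps 74.
Round 5 (the licensor proposes): the licensee can get 74 next round, worth 0.89 × 74 = 65.86 now. The licensor offers 65.86 and keeps 100 − 65.86 = 34.14.
Round 4 (the licensee proposes): the licensor can get 34.14 next round, worth 0.89 × 34.14 = 30.3846 now; the licensee offers that and keeps 69.6154.
Round 3 (the licensor proposes): the licensee can get 69.6154 next round, worth 0.89 × 69.6154 = 61.957706 now. The licensor offers 61.957706 and keeps 100 − 61.957706 = 38.042294.
Round 2 (the licensee proposes): the licensor can get 38.042294 next round, worth 0.89 × 38.042294 = 33.85764166 now, so the licensee offers 33.85764166, keeping 66.14235834.
Round 1 (the licensor proposes): the licensee can get 66.14235834 next round, worth 0.89 × 66.14235834 = 58.8666989226 now; the licensor offers that and keeps 41.1333010774.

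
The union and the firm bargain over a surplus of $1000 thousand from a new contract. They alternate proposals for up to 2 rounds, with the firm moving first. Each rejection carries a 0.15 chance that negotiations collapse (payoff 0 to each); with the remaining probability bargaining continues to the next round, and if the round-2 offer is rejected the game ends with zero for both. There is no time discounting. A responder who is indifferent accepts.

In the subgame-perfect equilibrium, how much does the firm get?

150

Round 2 (the union proposes): the firm will accept anything ≥ 0, so the union offers 0 and keeps 1000.
Round 1 (the firm proposes): rejecting gives the union an expected 0.85 × 1000 = 850. The firm offers 850 and keeps 1000 − 850 = 150.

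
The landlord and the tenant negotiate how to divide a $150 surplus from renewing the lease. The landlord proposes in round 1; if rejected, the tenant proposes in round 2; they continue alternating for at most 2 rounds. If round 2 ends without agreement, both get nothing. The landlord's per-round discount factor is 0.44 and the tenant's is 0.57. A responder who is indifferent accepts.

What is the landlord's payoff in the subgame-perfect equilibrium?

64.5

Round 2 (the tenant proposes): rejection yields 0 for the landlord; the tenant offers 0 and keeps 150.
Round 1 (the landlord proposes): the tenant can get 150 next round, worth 0.57 × 150 = 85.5 now; the landlord offers that and keeps 64.5.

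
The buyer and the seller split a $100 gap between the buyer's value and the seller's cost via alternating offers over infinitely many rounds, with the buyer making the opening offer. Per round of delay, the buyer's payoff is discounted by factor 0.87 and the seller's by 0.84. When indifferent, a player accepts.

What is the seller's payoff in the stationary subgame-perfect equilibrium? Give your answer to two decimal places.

40.56

Let x be the buyer's share when the buyer proposes and y be the seller's share when the seller proposes.
The seller accepts iff offered ≥ 0.84·y, so x = 100 − 0.84y. Symmetrically y = 100 − 0.87x.
Substituting: x = 100 − 0.84(100 − 0.87x), giving x(1 − 0.87·0.84) = 100(1 − 0.84).
So x = 100 × 0.16 / 0.2692 ≈ 59.4354, and the seller receives 100 − x ≈ 40.5646.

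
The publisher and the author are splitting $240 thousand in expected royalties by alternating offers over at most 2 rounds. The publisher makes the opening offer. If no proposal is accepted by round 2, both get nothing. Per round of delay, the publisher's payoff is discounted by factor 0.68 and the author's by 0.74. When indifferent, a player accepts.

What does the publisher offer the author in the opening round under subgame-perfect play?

177.6

Round 2 (the author proposes): the publisher will accept anything ≥ 0, so the author offers 0 and keeps 240.
Round 1 (the publisher proposes): the author can get 240 next round, worth 0.74 × 240 = 177.6 now, so the publisher offers 177.6, keeping 62.4.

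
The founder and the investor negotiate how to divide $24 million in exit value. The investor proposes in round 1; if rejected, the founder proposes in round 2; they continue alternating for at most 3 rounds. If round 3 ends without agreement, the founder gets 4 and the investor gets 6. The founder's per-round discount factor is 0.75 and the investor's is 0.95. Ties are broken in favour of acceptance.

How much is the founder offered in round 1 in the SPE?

3.75

By backward induction:
Round 3 (the investor proposes): the founder gets 4 if talks fail, so the investor offers 4 and keeps 20.
Round 2 (the founder proposes): the investor can get 20 next round, worth 0.95 × 20 = 19 now; the founder offers that and keeps 5.
Round 1 (the investor proposes): the founder can get 5 next round, worth 0.75 × 5 = 3.75 now. The investor offers 3.75 and keeps 24 − 3.75 = 20.25.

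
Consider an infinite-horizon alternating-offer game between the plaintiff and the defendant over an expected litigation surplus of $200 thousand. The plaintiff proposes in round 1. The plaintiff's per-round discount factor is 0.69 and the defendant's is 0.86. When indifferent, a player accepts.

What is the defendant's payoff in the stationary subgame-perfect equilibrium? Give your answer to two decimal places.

131.14

In a stationary SPE each proposer offers the other exactly their discounted continuation value.
If the plaintiff keeps x when proposing and the defendant keeps y when proposing, then x = 200 − 0.86y and y = 200 − 0.69x.
Solving: x = 200(1 − 0.86) / (1 − 0.69·0.86) = 28 / 0.4066 ≈ 68.8637.
The defendant gets 200 − 68.8637 ≈ 131.1363.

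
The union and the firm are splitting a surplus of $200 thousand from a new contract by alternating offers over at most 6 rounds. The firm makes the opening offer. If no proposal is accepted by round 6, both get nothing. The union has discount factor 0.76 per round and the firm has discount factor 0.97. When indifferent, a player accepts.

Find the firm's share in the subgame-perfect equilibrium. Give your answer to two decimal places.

By backward induction:
Round 6 (the union proposes): the firm will accept anything ≥ 0, so the union offers 0 and keeps 200.
Round 5 (the firm proposes): the union can get 200 next round, worth 0.76 × 200 = 152 now, so the firm offers 152, keeping 48.
Round 4 (the union proposes): the firm can get 48 next round, worth 0.97 × 48 = 46.56 now, so the union offers 46.56, keeping 153.44.
Round 3 (the firm proposes): the union can get 153.44 next round, worth 0.76 × 153.44 = 116.6144 now. The firm offers 116.6144 and keeps 200 − 116.6144 = 83.3856.
Round 2 (the union proposes): the firm can get 83.3856 next round, worth 0.97 × 83.3856 = 80.884032 now, so the union offers 80.884032, keeping 119.115968.
Round 1 (the firm proposes): the union can get 119.115968 next round, worth 0.76 × 119.115968 = 90.52813568 now, so the firm offers 90.52813568, keeping 109.47186432.

109.47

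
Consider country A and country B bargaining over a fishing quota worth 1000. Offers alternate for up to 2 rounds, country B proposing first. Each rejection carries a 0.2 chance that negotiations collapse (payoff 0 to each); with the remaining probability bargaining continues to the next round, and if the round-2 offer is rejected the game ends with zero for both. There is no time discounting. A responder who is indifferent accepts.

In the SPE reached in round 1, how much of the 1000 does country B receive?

Round 2 (country A proposes): country B will accept anything ≥ 0, so country A offers 0 and keeps 1000.
Round 1 (country B proposes): rejecting gives country A an expected 0.8 × 1000 = 800, so country B offers 800, keeping 200.

200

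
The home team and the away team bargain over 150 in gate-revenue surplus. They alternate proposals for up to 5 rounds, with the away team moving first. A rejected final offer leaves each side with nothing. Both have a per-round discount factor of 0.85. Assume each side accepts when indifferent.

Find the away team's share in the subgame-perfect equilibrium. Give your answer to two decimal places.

Round 5 (the away team proposes): the home team will accept anything ≥ 0, so the away team offers 0 and keeps 150.
Round 4 (the home team proposes): the away team can get 150 next round, worth 0.85 × 150 = 127.5 now. The home team offers 127.5 and keeps 150 − 127.5 = 22.5.
Round 3 (the away team proposes): the home team can get 22.5 next round, worth 0.85 × 22.5 = 19.125 now. The away team offers 19.125 and keeps 150 − 19.125 = 130.875.
Round 2 (the home team proposes): the away team can get 130.875 next round, worth 0.85 × 130.875 = 111.24375 now; the home team offers that and keeps 38.75625.
Round 1 (the away team proposes): the home team can get 38.75625 next round, worth 0.85 × 38.75625 = 32.9428125 now; the away team offers that and keeps 117.0571875.

117.06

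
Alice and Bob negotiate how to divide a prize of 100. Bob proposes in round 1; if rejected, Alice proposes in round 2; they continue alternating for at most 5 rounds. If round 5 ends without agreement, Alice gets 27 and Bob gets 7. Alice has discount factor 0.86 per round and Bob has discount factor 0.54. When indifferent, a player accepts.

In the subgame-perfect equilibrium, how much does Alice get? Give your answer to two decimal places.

Round 5 (Bob proposes): Alice gets 27 if talks fail, so Bob offers 27 and keeps 73.
Round 4 (Alice proposes): Bob can get 73 next round, worth 0.54 × 73 = 39.42 now, so Alice offers 39.42, keeping 60.58.
Round 3 (Bob proposes): Alice can get 60.58 next round, worth 0.86 × 60.58 = 52.0988 now. Bob offers 52.0988 and keeps 100 − 52.0988 = 47.9012.
Round 2 (Alice proposes): Bob can get 47.9012 next round, worth 0.54 × 47.9012 = 25.866648 now, so Alice offers 25.866648, keeping 74.133352.
Round 1 (Bob proposes): Alice can get 74.133352 next round, worth 0.86 × 74.133352 = 63.75468272 now. Bob offers 63.75468272 and keeps 100 − 63.75468272 = 36.24531728.

63.75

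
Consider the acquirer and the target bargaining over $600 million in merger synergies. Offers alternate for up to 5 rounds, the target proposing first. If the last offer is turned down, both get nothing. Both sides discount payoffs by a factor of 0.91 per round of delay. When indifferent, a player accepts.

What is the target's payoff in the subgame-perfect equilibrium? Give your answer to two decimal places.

Solve by backward induction from round 5.
Round 5 (the target proposes): rejection yields 0 for the acquirer; the target offers 0 and keeps 600.
Round 4 (the acquirer proposes): the target can get 600 next round, worth 0.91 × 600 = 546 now. The acquirer offers 546 and keeps 600 − 546 = 54.
Round 3 (the target proposes): the acquirer can get 54 next round, worth 0.91 × 54 = 49.14 now, so the target offers 49.14, keeping 550.86.
Round 2 (the acquirer proposes): the target can get 550.86 next round, worth 0.91 × 550.86 = 501.2826 now, so the acquirer offers 501.2826, keeping 98.7174.
Round 1 (the target proposes): the acquirer can get 98.7174 next round, worth 0.91 × 98.7174 = 89.832834 now, so the target offers 89.832834, keeping 510.167166.

510.17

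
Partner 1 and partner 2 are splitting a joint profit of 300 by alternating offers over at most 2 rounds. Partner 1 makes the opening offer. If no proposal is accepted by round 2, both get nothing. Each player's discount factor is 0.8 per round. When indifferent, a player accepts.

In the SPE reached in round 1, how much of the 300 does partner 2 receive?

Round 2 (partner 2 proposes): rejection yields 0 for partner 1; partner 2 offers 0 and keeps 300.
Round 1 (partner 1 proposes): partner 2 can get 300 next round, worth 0.8 × 300 = 240 now. Partner 1 offers 240 and keeps 300 − 240 = 60.

240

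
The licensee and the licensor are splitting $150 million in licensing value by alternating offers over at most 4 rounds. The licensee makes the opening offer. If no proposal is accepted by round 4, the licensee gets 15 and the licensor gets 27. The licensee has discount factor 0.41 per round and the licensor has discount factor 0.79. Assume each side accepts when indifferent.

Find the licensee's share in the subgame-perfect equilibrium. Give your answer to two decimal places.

Round 4 (the licensor proposes): the licensee gets 15 if talks fail, so the licensor offers 15 and keeps 135.
Round 3 (the licensee proposes): the licensor can get 135 next round, worth 0.79 × 135 = 106.65 now; the licensee offers that and keeps 43.35.
Round 2 (the licensor proposes): the licensee can get 43.35 next round, worth 0.41 × 43.35 = 17.7735 now. The licensor offers 17.7735 and keeps 150 − 17.7735 = 132.2265.
Round 1 (the licensee proposes): the licensor can get 132.2265 next round, worth 0.79 × 132.2265 = 104.458935 now; the licensee offers that and keeps 45.541065.

45.54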